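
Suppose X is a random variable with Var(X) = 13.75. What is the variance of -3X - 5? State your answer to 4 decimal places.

Var(-3X - 5) = (-3)²·Var(X) = 9·13.75 = 123.75

123.7500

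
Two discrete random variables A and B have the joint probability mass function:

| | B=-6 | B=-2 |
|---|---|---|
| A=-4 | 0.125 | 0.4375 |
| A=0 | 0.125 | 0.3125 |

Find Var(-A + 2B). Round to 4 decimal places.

E[A] = -2.25,  E[B] = -3,  E[AB] = 6.5
Var(A) = 9 − (-2.25)² = 3.9375;  Var(B) = 12 − (-3)² = 3
Cov(A,B) = 6.5 − (-2.25)(-3) = -0.25
Var(-A + 2B) = (-1)²·3.9375 + (2)²·3 + 2·(-1)·(2)·-0.25 = 16.9375

16.9375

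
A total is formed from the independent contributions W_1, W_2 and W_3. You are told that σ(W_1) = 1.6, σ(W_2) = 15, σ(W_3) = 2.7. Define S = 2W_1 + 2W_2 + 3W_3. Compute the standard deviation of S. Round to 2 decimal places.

31.24

V(W_1) = 2.56, V(W_2) = 225, V(W_3) = 7.29
By independence, V(S) = (2)²V(W_1) + (2)²V(W_2) + (3)²V(W_3)
= (2)²·2.56 + (2)²·225 + (3)²·7.29 = 975.85
σ(S) = √975.85 ≈ 31.24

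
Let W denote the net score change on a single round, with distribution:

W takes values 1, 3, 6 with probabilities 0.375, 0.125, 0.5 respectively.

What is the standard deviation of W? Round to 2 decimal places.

E[W] = (1)(0.375) + (3)(0.125) + (6)(0.5) = 3.75
E[W²] = (1)²(0.375) + (3)²(0.125) + (6)²(0.5) = 19.5
V(W) = E[W²] − (E[W])² = 19.5 − (3.75)² = 5.4375
SD(W) = √5.4375 ≈ 2.33

2.33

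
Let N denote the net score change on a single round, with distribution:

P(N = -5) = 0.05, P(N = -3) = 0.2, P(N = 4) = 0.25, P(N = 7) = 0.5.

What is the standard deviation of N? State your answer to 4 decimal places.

4.2694

E[N] = (-5)(0.05) + (-3)(0.2) + (4)(0.25) + (7)(0.5) = 3.65
E[N²] = (-5)²(0.05) + (-3)²(0.2) + (4)²(0.25) + (7)²(0.5) = 31.55
Var(N) = E[N²] − (E[N])² = 31.55 − (3.65)² = 18.2275
SD(N) = √18.2275 ≈ 4.2694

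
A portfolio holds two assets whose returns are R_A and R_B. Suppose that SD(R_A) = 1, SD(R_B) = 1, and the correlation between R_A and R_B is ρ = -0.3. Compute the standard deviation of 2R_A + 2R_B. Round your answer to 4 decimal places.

Var(R_A) = (1)² = 1;  Var(R_B) = (1)² = 1
cov(R_A,R_B) = ρ·SD(R_A)·SD(R_B) = -0.3·1·1 = -0.3
Var(2R_A + 2R_B) = (2)²·Var(R_A) + (2)²·Var(R_B) + 2·(2)·(2)·cov(R_A,R_B)
= 4·1 + 4·1 + 8·-0.3 = 5.6
SD(2R_A + 2R_B) = √5.6 ≈ 2.3664

2.3664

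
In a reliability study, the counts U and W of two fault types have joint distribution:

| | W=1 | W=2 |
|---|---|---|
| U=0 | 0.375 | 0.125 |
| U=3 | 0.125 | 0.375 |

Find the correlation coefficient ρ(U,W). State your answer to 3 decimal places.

E[U] = 1.5,  E[W] = 1.5
E[UW] = 2.625
Cov(U,W) = E[UW] − E[U]E[W] = 2.625 − (1.5)(1.5) = 0.375
Var(U) = 2.25,  Var(W) = 0.25
ρ = 0.375 / √(2.25·0.25) ≈ 0.500

0.500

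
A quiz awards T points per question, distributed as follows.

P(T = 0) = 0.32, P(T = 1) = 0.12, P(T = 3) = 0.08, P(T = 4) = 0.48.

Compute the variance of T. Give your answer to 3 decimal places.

E[T] = (0)(0.32) + (1)(0.12) + (3)(0.08) + (4)(0.48) = 2.28
E[T²] = (0)²(0.32) + (1)²(0.12) + (3)²(0.08) + (4)²(0.48) = 8.52
Var(T) = E[T²] − (E[T])² = 8.52 − (2.28)² = 3.3216

3.322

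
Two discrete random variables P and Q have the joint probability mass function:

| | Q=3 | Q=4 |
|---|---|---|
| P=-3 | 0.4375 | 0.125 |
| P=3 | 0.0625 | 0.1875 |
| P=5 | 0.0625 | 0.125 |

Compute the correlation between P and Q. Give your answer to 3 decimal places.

0.473

E[P] = 0,  E[Q] = 3.4375
E[PQ] = 0.8125
Cov(P,Q) = E[PQ] − E[P]E[Q] = 0.8125 − (0)(3.4375) = 0.8125
V(P) = 12,  V(Q) = 0.24609375
ρ = 0.8125 / √(12·0.24609375) ≈ 0.473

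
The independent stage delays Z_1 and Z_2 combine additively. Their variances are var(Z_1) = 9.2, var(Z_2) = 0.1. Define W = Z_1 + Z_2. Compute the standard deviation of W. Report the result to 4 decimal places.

By independence, var(W) = (1)²var(Z_1) + (1)²var(Z_2)
= (1)²·9.2 + (1)²·0.1 = 9.3
sd(W) = √9.3 ≈ 3.0496

3.0496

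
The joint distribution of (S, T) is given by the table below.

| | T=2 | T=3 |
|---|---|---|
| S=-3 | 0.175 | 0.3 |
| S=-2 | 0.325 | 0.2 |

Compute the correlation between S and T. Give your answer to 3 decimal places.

-0.250

E[S] = -2.475,  E[T] = 2.5
E[ST] = -6.25
Cov(S,T) = E[ST] − E[S]E[T] = -6.25 − (-2.475)(2.5) = -0.0625
Var(S) = 0.249375,  Var(T) = 0.25
ρ = -0.0625 / √(0.249375·0.25) ≈ -0.250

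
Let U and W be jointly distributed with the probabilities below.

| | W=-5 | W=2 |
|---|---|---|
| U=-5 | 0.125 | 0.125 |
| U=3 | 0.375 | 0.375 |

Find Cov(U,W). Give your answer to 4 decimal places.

0.0000

E[U] = 1,  E[W] = -1.5
E[UW] = -1.5
Cov(U,W) = E[UW] − E[U]E[W] = -1.5 − (1)(-1.5) = 0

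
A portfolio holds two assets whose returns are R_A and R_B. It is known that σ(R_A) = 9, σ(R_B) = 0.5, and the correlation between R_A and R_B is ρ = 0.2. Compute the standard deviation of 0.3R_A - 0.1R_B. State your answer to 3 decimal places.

2.690

Var(R_A) = (9)² = 81;  Var(R_B) = (0.5)² = 0.25
cov(R_A,R_B) = ρ·σ(R_A)·σ(R_B) = 0.2·9·0.5 = 0.9
Var(0.3R_A - 0.1R_B) = (0.3)²·Var(R_A) + (-0.1)²·Var(R_B) + 2·(0.3)·(-0.1)·cov(R_A,R_B)
= 0.09·81 + 0.01·0.25 + -0.06·0.9 = 7.2385
σ(0.3R_A - 0.1R_B) = √7.2385 ≈ 2.690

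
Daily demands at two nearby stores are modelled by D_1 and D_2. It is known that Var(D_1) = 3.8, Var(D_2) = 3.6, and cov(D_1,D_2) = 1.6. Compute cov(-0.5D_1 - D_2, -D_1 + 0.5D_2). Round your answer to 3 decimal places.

cov(-0.5D_1 - D_2, -D_1 + 0.5D_2) = (-0.5)(-1)Var(D_1) + (-1)(0.5)Var(D_2) + [(-0.5)(0.5) + (-1)(-1)]cov(D_1,D_2)
= 0.5·3.8 + -0.5·3.6 + 0.75·1.6 = 1.3

1.300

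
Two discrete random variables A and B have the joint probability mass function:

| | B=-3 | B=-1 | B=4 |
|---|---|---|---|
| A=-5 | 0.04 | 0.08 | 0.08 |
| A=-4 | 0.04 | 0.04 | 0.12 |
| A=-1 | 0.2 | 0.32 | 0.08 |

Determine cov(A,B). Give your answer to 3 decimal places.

E[A] = -2.4,  E[B] = -0.16
E[AB] = -1.28
cov(A,B) = E[AB] − E[A]E[B] = -1.28 − (-2.4)(-0.16) = -1.664

-1.664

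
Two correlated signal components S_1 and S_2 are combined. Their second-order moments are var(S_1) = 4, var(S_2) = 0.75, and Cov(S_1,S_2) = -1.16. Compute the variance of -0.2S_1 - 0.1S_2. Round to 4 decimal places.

0.1211

var(-0.2S_1 - 0.1S_2) = (-0.2)²·var(S_1) + (-0.1)²·var(S_2) + 2·(-0.2)·(-0.1)·Cov(S_1,S_2)
= 0.04·4 + 0.01·0.75 + 0.04·-1.16 = 0.1211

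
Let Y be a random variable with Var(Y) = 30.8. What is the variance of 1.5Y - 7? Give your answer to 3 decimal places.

Var(1.5Y - 7) = (1.5)²·Var(Y) = 2.25·30.8 = 69.3

69.300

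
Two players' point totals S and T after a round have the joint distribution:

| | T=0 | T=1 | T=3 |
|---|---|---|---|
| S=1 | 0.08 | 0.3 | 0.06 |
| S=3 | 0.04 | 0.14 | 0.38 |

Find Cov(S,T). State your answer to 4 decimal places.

0.5888

E[S] = 2.12,  E[T] = 1.76
E[ST] = 4.32
Cov(S,T) = E[ST] − E[S]E[T] = 4.32 − (2.12)(1.76) = 0.5888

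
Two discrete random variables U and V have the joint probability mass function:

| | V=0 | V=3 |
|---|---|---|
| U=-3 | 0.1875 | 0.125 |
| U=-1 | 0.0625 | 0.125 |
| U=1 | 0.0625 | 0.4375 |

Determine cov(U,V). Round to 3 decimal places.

E[U] = -0.625,  E[V] = 2.0625
E[UV] = -0.1875
cov(U,V) = E[UV] − E[U]E[V] = -0.1875 − (-0.625)(2.0625) = 1.1015625

1.102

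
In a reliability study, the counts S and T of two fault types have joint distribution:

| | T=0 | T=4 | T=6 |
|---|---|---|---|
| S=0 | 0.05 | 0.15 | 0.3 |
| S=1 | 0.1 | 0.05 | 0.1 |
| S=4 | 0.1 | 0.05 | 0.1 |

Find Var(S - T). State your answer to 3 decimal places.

E[S] = 1.25,  E[T] = 4,  E[ST] = 4
Var(S) = 4.25 − (1.25)² = 2.6875;  Var(T) = 22 − (4)² = 6
cov(S,T) = 4 − (1.25)(4) = -1
Var(S - T) = (1)²·2.6875 + (-1)²·6 + 2·(1)·(-1)·-1 = 10.6875

10.688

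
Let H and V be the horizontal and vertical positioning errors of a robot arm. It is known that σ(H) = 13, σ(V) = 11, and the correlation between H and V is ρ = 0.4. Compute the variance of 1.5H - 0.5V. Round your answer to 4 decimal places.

324.7000

var(H) = (13)² = 169;  var(V) = (11)² = 121
Cov(H,V) = ρ·σ(H)·σ(V) = 0.4·13·11 = 57.2
var(1.5H - 0.5V) = (1.5)²·var(H) + (-0.5)²·var(V) + 2·(1.5)·(-0.5)·Cov(H,V)
= 2.25·169 + 0.25·121 + -1.5·57.2 = 324.7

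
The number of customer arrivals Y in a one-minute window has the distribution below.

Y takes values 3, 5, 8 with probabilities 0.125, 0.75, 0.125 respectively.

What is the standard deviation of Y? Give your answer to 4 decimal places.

E[Y] = (3)(0.125) + (5)(0.75) + (8)(0.125) = 5.125
E[Y²] = (3)²(0.125) + (5)²(0.75) + (8)²(0.125) = 27.875
V(Y) = E[Y²] − (E[Y])² = 27.875 − (5.125)² = 1.609375
SD(Y) = √1.609375 ≈ 1.2686

1.2686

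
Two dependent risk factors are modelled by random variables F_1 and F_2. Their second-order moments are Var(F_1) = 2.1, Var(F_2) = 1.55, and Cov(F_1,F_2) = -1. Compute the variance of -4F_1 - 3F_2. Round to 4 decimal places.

23.5500

Var(-4F_1 - 3F_2) = (-4)²·Var(F_1) + (-3)²·Var(F_2) + 2·(-4)·(-3)·Cov(F_1,F_2)
= 16·2.1 + 9·1.55 + 24·-1 = 23.55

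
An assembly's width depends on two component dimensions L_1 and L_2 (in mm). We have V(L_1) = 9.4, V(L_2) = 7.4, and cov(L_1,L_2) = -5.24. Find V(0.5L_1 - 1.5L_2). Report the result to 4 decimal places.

26.8600

V(0.5L_1 - 1.5L_2) = (0.5)²·V(L_1) + (-1.5)²·V(L_2) + 2·(0.5)·(-1.5)·cov(L_1,L_2)
= 0.25·9.4 + 2.25·7.4 + -1.5·-5.24 = 26.86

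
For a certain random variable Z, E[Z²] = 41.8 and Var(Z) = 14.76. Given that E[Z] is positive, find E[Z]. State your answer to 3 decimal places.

(E[Z])² = E[Z²] − Var(Z) = 41.8 − 14.76 = 27.04
E[Z] = √27.04 = 5.2

5.200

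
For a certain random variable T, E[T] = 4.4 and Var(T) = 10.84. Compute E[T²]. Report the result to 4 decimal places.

30.2000

E[T²] = Var(T) + (E[T])² = 10.84 + (4.4)² = 30.2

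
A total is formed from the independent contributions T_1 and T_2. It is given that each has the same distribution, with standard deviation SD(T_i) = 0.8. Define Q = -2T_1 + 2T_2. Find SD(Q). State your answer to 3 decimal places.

Var(T_i) = (0.8)² = 0.64
By independence, Var(Q) = (-2)²Var(T_1) + (2)²Var(T_2)
= (-2)²·0.64 + (2)²·0.64 = 5.12
SD(Q) = √5.12 ≈ 2.263

2.263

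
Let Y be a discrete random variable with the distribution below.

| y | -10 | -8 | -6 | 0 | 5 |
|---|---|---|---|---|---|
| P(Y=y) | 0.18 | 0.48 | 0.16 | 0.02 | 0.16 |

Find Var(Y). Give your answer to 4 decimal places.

E[Y] = (-10)(0.18) + (-8)(0.48) + (-6)(0.16) + (0)(0.02) + (5)(0.16) = -5.8
E[Y²] = (-10)²(0.18) + (-8)²(0.48) + (-6)²(0.16) + (0)²(0.02) + (5)²(0.16) = 58.48
Var(Y) = E[Y²] − (E[Y])² = 58.48 − (-5.8)² = 24.84

24.8400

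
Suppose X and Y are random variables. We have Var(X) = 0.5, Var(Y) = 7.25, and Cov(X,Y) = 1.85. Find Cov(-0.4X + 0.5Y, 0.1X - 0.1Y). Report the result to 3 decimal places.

-0.216

Cov(-0.4X + 0.5Y, 0.1X - 0.1Y) = (-0.4)(0.1)Var(X) + (0.5)(-0.1)Var(Y) + [(-0.4)(-0.1) + (0.5)(0.1)]Cov(X,Y)
= -0.04·0.5 + -0.05·7.25 + 0.09·1.85 = -0.216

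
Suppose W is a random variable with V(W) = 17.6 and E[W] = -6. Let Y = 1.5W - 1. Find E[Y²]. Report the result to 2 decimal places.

139.60

E[1.5W - 1] = 1.5·-6 − 1 = -10
V(1.5W - 1) = (1.5)²·17.6 = 39.6
E[Y²] = V(Y) + (E[Y])² = 39.6 + (-10)² = 139.6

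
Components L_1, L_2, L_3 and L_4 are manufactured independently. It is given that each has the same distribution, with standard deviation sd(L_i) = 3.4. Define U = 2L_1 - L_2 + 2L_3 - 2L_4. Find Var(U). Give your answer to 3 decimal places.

150.280

Var(L_i) = (3.4)² = 11.56
By independence, Var(U) = (2)²Var(L_1) + (-1)²Var(L_2) + (2)²Var(L_3) + (-2)²Var(L_4)
= (2)²·11.56 + (-1)²·11.56 + (2)²·11.56 + (-2)²·11.56 = 150.28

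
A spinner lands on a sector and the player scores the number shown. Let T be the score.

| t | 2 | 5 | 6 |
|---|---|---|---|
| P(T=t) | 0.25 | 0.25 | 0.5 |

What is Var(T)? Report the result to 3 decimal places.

E[T] = (2)(0.25) + (5)(0.25) + (6)(0.5) = 4.75
E[T²] = (2)²(0.25) + (5)²(0.25) + (6)²(0.5) = 25.25
Var(T) = E[T²] − (E[T])² = 25.25 − (4.75)² = 2.6875

2.688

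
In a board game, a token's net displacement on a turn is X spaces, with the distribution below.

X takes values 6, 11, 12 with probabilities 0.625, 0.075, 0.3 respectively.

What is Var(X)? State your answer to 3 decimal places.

7.944

E[X] = (6)(0.625) + (11)(0.075) + (12)(0.3) = 8.175
E[X²] = (6)²(0.625) + (11)²(0.075) + (12)²(0.3) = 74.775
Var(X) = E[X²] − (E[X])² = 74.775 − (8.175)² = 7.944375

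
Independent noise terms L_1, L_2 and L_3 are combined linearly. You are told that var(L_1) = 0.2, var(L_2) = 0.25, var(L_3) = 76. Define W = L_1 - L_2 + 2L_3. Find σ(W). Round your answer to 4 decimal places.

17.4485

By independence, var(W) = (1)²var(L_1) + (-1)²var(L_2) + (2)²var(L_3)
= (1)²·0.2 + (-1)²·0.25 + (2)²·76 = 304.45
σ(W) = √304.45 ≈ 17.4485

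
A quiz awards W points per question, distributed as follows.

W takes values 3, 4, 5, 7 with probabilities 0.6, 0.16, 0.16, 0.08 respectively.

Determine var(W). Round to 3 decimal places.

E[W] = (3)(0.6) + (4)(0.16) + (5)(0.16) + (7)(0.08) = 3.8
E[W²] = (3)²(0.6) + (4)²(0.16) + (5)²(0.16) + (7)²(0.08) = 15.88
var(W) = E[W²] − (E[W])² = 15.88 − (3.8)² = 1.44

1.440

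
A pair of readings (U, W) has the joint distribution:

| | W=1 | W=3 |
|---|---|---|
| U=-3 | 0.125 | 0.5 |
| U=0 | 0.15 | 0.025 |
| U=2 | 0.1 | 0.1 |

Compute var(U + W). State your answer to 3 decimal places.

3.674

E[U] = -1.475,  E[W] = 2.25,  E[UW] = -4.075
var(U) = 6.425 − (-1.475)² = 4.249375;  var(W) = 6 − (2.25)² = 0.9375
Cov(U,W) = -4.075 − (-1.475)(2.25) = -0.75625
var(U + W) = (1)²·4.249375 + (1)²·0.9375 + 2·(1)·(1)·-0.75625 = 3.674375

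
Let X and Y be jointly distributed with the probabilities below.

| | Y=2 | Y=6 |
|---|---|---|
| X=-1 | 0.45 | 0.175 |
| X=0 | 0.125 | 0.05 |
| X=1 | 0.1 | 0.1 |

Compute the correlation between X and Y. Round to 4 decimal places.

0.1679

E[X] = -0.425,  E[Y] = 3.3
E[XY] = -1.15
Cov(X,Y) = E[XY] − E[X]E[Y] = -1.15 − (-0.425)(3.3) = 0.2525
var(X) = 0.644375,  var(Y) = 3.51
ρ = 0.2525 / √(0.644375·3.51) ≈ 0.1679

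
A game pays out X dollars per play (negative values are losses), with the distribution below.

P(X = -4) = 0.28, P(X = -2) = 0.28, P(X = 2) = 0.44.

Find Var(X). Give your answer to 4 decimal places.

6.7200

E[X] = (-4)(0.28) + (-2)(0.28) + (2)(0.44) = -0.8
E[X²] = (-4)²(0.28) + (-2)²(0.28) + (2)²(0.44) = 7.36
Var(X) = E[X²] − (E[X])² = 7.36 − (-0.8)² = 6.72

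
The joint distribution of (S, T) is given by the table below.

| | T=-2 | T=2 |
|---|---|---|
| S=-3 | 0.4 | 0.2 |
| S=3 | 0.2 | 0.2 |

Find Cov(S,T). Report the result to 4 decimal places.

0.9600

E[S] = -0.6,  E[T] = -0.4
E[ST] = 1.2
Cov(S,T) = E[ST] − E[S]E[T] = 1.2 − (-0.6)(-0.4) = 0.96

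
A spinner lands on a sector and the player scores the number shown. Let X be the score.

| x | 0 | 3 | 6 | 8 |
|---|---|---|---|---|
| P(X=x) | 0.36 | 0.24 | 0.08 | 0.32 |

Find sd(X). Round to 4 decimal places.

3.3738

E[X] = (0)(0.36) + (3)(0.24) + (6)(0.08) + (8)(0.32) = 3.76
E[X²] = (0)²(0.36) + (3)²(0.24) + (6)²(0.08) + (8)²(0.32) = 25.52
var(X) = E[X²] − (E[X])² = 25.52 − (3.76)² = 11.3824
sd(X) = √11.3824 ≈ 3.3738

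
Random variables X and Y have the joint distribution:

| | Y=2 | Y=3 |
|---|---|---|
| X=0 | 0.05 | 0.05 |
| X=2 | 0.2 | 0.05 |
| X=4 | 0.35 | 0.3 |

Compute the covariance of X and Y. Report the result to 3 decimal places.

0.060

E[X] = 3.1,  E[Y] = 2.4
E[XY] = 7.5
Cov(X,Y) = E[XY] − E[X]E[Y] = 7.5 − (3.1)(2.4) = 0.06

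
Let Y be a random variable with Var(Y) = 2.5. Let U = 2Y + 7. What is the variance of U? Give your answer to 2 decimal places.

Var(2Y + 7) = (2)²·Var(Y) = 4·2.5 = 10

10.00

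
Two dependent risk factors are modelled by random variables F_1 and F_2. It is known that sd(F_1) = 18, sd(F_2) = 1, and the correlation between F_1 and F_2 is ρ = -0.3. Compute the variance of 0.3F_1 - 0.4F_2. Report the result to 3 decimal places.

V(F_1) = (18)² = 324;  V(F_2) = (1)² = 1
Cov(F_1,F_2) = ρ·sd(F_1)·sd(F_2) = -0.3·18·1 = -5.4
V(0.3F_1 - 0.4F_2) = (0.3)²·V(F_1) + (-0.4)²·V(F_2) + 2·(0.3)·(-0.4)·Cov(F_1,F_2)
= 0.09·324 + 0.16·1 + -0.24·-5.4 = 30.616

30.616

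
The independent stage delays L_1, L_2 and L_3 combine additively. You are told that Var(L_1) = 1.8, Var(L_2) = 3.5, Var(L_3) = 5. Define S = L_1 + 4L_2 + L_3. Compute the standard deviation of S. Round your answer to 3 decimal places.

7.925

By independence, Var(S) = (1)²Var(L_1) + (4)²Var(L_2) + (1)²Var(L_3)
= (1)²·1.8 + (4)²·3.5 + (1)²·5 = 62.8
SD(S) = √62.8 ≈ 7.925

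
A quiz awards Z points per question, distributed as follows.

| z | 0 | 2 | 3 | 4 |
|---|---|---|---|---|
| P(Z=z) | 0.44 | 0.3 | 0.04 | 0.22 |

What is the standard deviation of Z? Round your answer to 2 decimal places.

E[Z] = (0)(0.44) + (2)(0.3) + (3)(0.04) + (4)(0.22) = 1.6
E[Z²] = (0)²(0.44) + (2)²(0.3) + (3)²(0.04) + (4)²(0.22) = 5.08
Var(Z) = E[Z²] − (E[Z])² = 5.08 − (1.6)² = 2.52
SD(Z) = √2.52 ≈ 1.59

1.59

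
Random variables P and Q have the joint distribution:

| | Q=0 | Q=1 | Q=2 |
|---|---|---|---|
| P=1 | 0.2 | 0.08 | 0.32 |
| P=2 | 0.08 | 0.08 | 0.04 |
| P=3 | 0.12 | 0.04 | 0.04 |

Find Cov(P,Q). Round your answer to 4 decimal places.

-0.2000

E[P] = 1.6,  E[Q] = 1
E[PQ] = 1.4
Cov(P,Q) = E[PQ] − E[P]E[Q] = 1.4 − (1.6)(1) = -0.2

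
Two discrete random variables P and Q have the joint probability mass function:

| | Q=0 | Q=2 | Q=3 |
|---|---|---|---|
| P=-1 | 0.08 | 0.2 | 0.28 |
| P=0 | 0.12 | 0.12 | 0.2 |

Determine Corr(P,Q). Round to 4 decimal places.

E[P] = -0.56,  E[Q] = 2.08
E[PQ] = -1.24
Cov(P,Q) = E[PQ] − E[P]E[Q] = -1.24 − (-0.56)(2.08) = -0.0752
Var(P) = 0.2464,  Var(Q) = 1.2736
ρ = -0.0752 / √(0.2464·1.2736) ≈ -0.1342

-0.1342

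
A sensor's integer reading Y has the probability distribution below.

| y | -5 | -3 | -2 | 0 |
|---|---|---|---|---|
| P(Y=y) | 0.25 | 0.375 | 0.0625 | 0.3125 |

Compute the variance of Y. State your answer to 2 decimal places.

E[Y] = (-5)(0.25) + (-3)(0.375) + (-2)(0.0625) + (0)(0.3125) = -2.5
E[Y²] = (-5)²(0.25) + (-3)²(0.375) + (-2)²(0.0625) + (0)²(0.3125) = 9.875
var(Y) = E[Y²] − (E[Y])² = 9.875 − (-2.5)² = 3.625

3.63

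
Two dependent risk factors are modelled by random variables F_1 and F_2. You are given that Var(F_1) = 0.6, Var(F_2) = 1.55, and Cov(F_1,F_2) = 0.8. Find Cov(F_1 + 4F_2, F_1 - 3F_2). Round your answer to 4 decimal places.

Cov(F_1 + 4F_2, F_1 - 3F_2) = (1)(1)Var(F_1) + (4)(-3)Var(F_2) + [(1)(-3) + (4)(1)]Cov(F_1,F_2)
= 1·0.6 + -12·1.55 + 1·0.8 = -17.2

-17.2000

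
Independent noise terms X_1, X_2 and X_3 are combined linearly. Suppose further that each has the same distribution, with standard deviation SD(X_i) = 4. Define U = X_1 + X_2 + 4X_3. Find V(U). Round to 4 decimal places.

288.0000

V(X_i) = (4)² = 16
By independence, V(U) = (1)²V(X_1) + (1)²V(X_2) + (4)²V(X_3)
= (1)²·16 + (1)²·16 + (4)²·16 = 288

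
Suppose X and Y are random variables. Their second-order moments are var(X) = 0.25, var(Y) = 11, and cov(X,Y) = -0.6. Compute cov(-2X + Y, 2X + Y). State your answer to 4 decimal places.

cov(-2X + Y, 2X + Y) = (-2)(2)var(X) + (1)(1)var(Y) + [(-2)(1) + (1)(2)]cov(X,Y)
= -4·0.25 + 1·11 + 0·-0.6 = 10

10.0000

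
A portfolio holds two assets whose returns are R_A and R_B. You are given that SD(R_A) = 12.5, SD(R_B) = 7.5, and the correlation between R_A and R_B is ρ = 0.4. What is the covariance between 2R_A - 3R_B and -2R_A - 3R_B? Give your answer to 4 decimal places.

var(R_A) = (12.5)² = 156.25;  var(R_B) = (7.5)² = 56.25
Cov(R_A,R_B) = ρ·SD(R_A)·SD(R_B) = 0.4·12.5·7.5 = 37.5
Cov(2R_A - 3R_B, -2R_A - 3R_B) = (2)(-2)var(R_A) + (-3)(-3)var(R_B) + [(2)(-3) + (-3)(-2)]Cov(R_A,R_B)
= -4·156.25 + 9·56.25 + 0·37.5 = -118.75

-118.7500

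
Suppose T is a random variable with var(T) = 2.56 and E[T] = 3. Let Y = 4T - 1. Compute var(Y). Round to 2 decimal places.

40.96

var(4T - 1) = (4)²·var(T) = 16·2.56 = 40.96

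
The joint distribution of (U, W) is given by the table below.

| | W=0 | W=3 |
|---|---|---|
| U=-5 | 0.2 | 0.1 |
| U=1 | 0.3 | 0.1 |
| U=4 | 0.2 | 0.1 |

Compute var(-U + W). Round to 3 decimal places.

14.760

E[U] = 0.1,  E[W] = 0.9,  E[UW] = 0
var(U) = 12.7 − (0.1)² = 12.69;  var(W) = 2.7 − (0.9)² = 1.89
Cov(U,W) = 0 − (0.1)(0.9) = -0.09
var(-U + W) = (-1)²·12.69 + (1)²·1.89 + 2·(-1)·(1)·-0.09 = 14.76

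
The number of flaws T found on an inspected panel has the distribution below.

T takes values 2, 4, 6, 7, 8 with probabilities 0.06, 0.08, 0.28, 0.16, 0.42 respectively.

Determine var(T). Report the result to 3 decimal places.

2.760

E[T] = (2)(0.06) + (4)(0.08) + (6)(0.28) + (7)(0.16) + (8)(0.42) = 6.6
E[T²] = (2)²(0.06) + (4)²(0.08) + (6)²(0.28) + (7)²(0.16) + (8)²(0.42) = 46.32
var(T) = E[T²] − (E[T])² = 46.32 − (6.6)² = 2.76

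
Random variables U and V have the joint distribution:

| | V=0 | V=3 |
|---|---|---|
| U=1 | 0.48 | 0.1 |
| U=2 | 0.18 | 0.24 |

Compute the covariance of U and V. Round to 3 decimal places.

0.292

E[U] = 1.42,  E[V] = 1.02
E[UV] = 1.74
cov(U,V) = E[UV] − E[U]E[V] = 1.74 − (1.42)(1.02) = 0.2916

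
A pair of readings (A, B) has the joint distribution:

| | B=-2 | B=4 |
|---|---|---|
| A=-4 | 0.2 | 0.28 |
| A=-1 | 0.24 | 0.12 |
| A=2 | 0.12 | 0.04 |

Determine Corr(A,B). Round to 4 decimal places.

E[A] = -1.96,  E[B] = 0.64
E[AB] = -3.04
Cov(A,B) = E[AB] − E[A]E[B] = -3.04 − (-1.96)(0.64) = -1.7856
Var(A) = 4.8384,  Var(B) = 8.8704
ρ = -1.7856 / √(4.8384·8.8704) ≈ -0.2726

-0.2726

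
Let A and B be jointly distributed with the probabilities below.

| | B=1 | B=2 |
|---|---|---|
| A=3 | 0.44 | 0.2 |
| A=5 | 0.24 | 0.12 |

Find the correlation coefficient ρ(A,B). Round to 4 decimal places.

E[A] = 3.72,  E[B] = 1.32
E[AB] = 4.92
cov(A,B) = E[AB] − E[A]E[B] = 4.92 − (3.72)(1.32) = 0.0096
Var(A) = 0.9216,  Var(B) = 0.2176
ρ = 0.0096 / √(0.9216·0.2176) ≈ 0.0214

0.0214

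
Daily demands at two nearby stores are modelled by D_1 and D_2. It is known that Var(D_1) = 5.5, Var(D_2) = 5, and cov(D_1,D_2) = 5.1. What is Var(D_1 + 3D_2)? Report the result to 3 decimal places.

Var(D_1 + 3D_2) = (1)²·Var(D_1) + (3)²·Var(D_2) + 2·(1)·(3)·cov(D_1,D_2)
= 1·5.5 + 9·5 + 6·5.1 = 81.1

81.100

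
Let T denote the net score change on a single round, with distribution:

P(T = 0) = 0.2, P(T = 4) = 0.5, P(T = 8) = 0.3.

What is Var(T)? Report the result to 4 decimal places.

E[T] = (0)(0.2) + (4)(0.5) + (8)(0.3) = 4.4
E[T²] = (0)²(0.2) + (4)²(0.5) + (8)²(0.3) = 27.2
Var(T) = E[T²] − (E[T])² = 27.2 − (4.4)² = 7.84

7.8400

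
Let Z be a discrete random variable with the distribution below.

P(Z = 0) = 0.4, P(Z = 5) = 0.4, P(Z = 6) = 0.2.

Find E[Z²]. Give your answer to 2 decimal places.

E[Z²] = (0)²(0.4) + (5)²(0.4) + (6)²(0.2) = 17.2

17.20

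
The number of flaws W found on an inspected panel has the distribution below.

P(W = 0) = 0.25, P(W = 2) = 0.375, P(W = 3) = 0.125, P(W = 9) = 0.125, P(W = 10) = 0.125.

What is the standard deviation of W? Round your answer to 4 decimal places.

3.6056

E[W] = (0)(0.25) + (2)(0.375) + (3)(0.125) + (9)(0.125) + (10)(0.125) = 3.5
E[W²] = (0)²(0.25) + (2)²(0.375) + (3)²(0.125) + (9)²(0.125) + (10)²(0.125) = 25.25
V(W) = E[W²] − (E[W])² = 25.25 − (3.5)² = 13
σ(W) = √13 ≈ 3.6056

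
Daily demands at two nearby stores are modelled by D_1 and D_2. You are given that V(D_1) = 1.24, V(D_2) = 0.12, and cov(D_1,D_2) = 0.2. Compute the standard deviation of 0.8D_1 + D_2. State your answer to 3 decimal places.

1.111

V(0.8D_1 + D_2) = (0.8)²·V(D_1) + (1)²·V(D_2) + 2·(0.8)·(1)·cov(D_1,D_2)
= 0.64·1.24 + 1·0.12 + 1.6·0.2 = 1.2336
SD(0.8D_1 + D_2) = √1.2336 ≈ 1.111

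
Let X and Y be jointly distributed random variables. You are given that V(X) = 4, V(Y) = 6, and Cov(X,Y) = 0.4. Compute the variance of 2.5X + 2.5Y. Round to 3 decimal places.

67.500

V(2.5X + 2.5Y) = (2.5)²·V(X) + (2.5)²·V(Y) + 2·(2.5)·(2.5)·Cov(X,Y)
= 6.25·4 + 6.25·6 + 12.5·0.4 = 67.5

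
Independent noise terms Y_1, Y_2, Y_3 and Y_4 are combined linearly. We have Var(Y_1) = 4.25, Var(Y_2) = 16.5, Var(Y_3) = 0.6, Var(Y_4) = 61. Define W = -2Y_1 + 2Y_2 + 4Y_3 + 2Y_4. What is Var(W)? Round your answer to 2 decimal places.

By independence, Var(W) = (-2)²Var(Y_1) + (2)²Var(Y_2) + (4)²Var(Y_3) + (2)²Var(Y_4)
= (-2)²·4.25 + (2)²·16.5 + (4)²·0.6 + (2)²·61 = 336.6

336.60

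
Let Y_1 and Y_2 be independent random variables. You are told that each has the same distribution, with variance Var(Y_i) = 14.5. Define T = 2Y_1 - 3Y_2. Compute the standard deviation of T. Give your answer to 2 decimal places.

By independence, Var(T) = (2)²Var(Y_1) + (-3)²Var(Y_2)
= (2)²·14.5 + (-3)²·14.5 = 188.5
σ(T) = √188.5 ≈ 13.73

13.73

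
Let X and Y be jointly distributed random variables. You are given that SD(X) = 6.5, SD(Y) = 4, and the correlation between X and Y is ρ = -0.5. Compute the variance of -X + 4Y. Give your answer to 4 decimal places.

402.2500

var(X) = (6.5)² = 42.25;  var(Y) = (4)² = 16
Cov(X,Y) = ρ·SD(X)·SD(Y) = -0.5·6.5·4 = -13
var(-X + 4Y) = (-1)²·var(X) + (4)²·var(Y) + 2·(-1)·(4)·Cov(X,Y)
= 1·42.25 + 16·16 + -8·-13 = 402.25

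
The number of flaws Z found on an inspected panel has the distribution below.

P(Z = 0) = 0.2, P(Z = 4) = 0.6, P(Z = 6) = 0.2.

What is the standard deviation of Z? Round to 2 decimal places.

1.96

E[Z] = (0)(0.2) + (4)(0.6) + (6)(0.2) = 3.6
E[Z²] = (0)²(0.2) + (4)²(0.6) + (6)²(0.2) = 16.8
V(Z) = E[Z²] − (E[Z])² = 16.8 − (3.6)² = 3.84
σ(Z) = √3.84 ≈ 1.96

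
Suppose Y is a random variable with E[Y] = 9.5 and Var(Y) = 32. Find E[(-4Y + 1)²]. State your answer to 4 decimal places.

E[-4Y + 1] = -4·9.5 + 1 = -37
Var(-4Y + 1) = (-4)²·32 = 512
E[(-4Y + 1)²] = Var((-4Y + 1)) + (E[(-4Y + 1)])² = 512 + (-37)² = 1881

1881.0000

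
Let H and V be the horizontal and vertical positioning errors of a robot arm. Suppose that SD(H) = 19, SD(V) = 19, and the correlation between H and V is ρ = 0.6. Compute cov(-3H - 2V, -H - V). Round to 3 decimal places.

Var(H) = (19)² = 361;  Var(V) = (19)² = 361
cov(H,V) = ρ·SD(H)·SD(V) = 0.6·19·19 = 216.6
cov(-3H - 2V, -H - V) = (-3)(-1)Var(H) + (-2)(-1)Var(V) + [(-3)(-1) + (-2)(-1)]cov(H,V)
= 3·361 + 2·361 + 5·216.6 = 2888

2888.000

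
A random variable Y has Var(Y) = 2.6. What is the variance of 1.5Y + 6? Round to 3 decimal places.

Var(1.5Y + 6) = (1.5)²·Var(Y) = 2.25·2.6 = 5.85

5.850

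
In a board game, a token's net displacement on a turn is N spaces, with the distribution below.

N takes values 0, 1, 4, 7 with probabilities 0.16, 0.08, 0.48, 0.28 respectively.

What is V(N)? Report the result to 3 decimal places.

E[N] = (0)(0.16) + (1)(0.08) + (4)(0.48) + (7)(0.28) = 3.96
E[N²] = (0)²(0.16) + (1)²(0.08) + (4)²(0.48) + (7)²(0.28) = 21.48
V(N) = E[N²] − (E[N])² = 21.48 − (3.96)² = 5.7984

5.798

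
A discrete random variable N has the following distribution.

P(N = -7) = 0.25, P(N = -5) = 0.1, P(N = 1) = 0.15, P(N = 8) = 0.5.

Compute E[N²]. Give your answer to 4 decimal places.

E[N²] = (-7)²(0.25) + (-5)²(0.1) + (1)²(0.15) + (8)²(0.5) = 46.9

46.9000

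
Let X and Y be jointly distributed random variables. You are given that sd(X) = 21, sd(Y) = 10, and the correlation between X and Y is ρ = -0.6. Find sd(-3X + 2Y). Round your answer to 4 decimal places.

76.6877

Var(X) = (21)² = 441;  Var(Y) = (10)² = 100
Cov(X,Y) = ρ·sd(X)·sd(Y) = -0.6·21·10 = -126
Var(-3X + 2Y) = (-3)²·Var(X) + (2)²·Var(Y) + 2·(-3)·(2)·Cov(X,Y)
= 9·441 + 4·100 + -12·-126 = 5881
sd(-3X + 2Y) = √5881 ≈ 76.6877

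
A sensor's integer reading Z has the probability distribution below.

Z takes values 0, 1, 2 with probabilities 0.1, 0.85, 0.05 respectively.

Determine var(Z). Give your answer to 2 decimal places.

0.15

E[Z] = (0)(0.1) + (1)(0.85) + (2)(0.05) = 0.95
E[Z²] = (0)²(0.1) + (1)²(0.85) + (2)²(0.05) = 1.05
var(Z) = E[Z²] − (E[Z])² = 1.05 − (0.95)² = 0.1475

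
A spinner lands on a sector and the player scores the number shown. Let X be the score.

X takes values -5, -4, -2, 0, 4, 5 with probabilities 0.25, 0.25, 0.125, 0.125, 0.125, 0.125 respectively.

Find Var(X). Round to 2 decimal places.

13.98

E[X] = (-5)(0.25) + (-4)(0.25) + (-2)(0.125) + (0)(0.125) + (4)(0.125) + (5)(0.125) = -1.375
E[X²] = (-5)²(0.25) + (-4)²(0.25) + (-2)²(0.125) + (0)²(0.125) + (4)²(0.125) + (5)²(0.125) = 15.875
Var(X) = E[X²] − (E[X])² = 15.875 − (-1.375)² = 13.984375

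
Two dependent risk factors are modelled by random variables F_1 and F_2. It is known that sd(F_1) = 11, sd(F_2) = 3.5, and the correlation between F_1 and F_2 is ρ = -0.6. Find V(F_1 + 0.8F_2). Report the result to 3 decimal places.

V(F_1) = (11)² = 121;  V(F_2) = (3.5)² = 12.25
Cov(F_1,F_2) = ρ·sd(F_1)·sd(F_2) = -0.6·11·3.5 = -23.1
V(F_1 + 0.8F_2) = (1)²·V(F_1) + (0.8)²·V(F_2) + 2·(1)·(0.8)·Cov(F_1,F_2)
= 1·121 + 0.64·12.25 + 1.6·-23.1 = 91.88

91.880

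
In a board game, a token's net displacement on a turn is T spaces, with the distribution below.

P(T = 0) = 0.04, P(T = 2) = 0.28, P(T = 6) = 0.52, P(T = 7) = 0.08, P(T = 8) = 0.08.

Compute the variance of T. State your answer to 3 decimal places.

E[T] = (0)(0.04) + (2)(0.28) + (6)(0.52) + (7)(0.08) + (8)(0.08) = 4.88
E[T²] = (0)²(0.04) + (2)²(0.28) + (6)²(0.52) + (7)²(0.08) + (8)²(0.08) = 28.88
var(T) = E[T²] − (E[T])² = 28.88 − (4.88)² = 5.0656

5.066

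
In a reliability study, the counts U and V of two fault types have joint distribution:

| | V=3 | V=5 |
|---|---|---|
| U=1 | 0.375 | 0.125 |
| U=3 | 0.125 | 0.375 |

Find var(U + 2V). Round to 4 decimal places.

7.0000

E[U] = 2,  E[V] = 4,  E[UV] = 8.5
var(U) = 5 − (2)² = 1;  var(V) = 17 − (4)² = 1
cov(U,V) = 8.5 − (2)(4) = 0.5
var(U + 2V) = (1)²·1 + (2)²·1 + 2·(1)·(2)·0.5 = 7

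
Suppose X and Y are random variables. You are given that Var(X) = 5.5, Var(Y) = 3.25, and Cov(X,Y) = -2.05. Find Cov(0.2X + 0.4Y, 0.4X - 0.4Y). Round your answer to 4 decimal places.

Cov(0.2X + 0.4Y, 0.4X - 0.4Y) = (0.2)(0.4)Var(X) + (0.4)(-0.4)Var(Y) + [(0.2)(-0.4) + (0.4)(0.4)]Cov(X,Y)
= 0.08·5.5 + -0.16·3.25 + 0.08·-2.05 = -0.244

-0.2440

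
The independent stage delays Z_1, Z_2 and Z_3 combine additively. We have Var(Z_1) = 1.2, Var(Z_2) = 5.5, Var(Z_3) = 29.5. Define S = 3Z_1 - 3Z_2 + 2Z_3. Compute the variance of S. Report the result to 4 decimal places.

178.3000

By independence, Var(S) = (3)²Var(Z_1) + (-3)²Var(Z_2) + (2)²Var(Z_3)
= (3)²·1.2 + (-3)²·5.5 + (2)²·29.5 = 178.3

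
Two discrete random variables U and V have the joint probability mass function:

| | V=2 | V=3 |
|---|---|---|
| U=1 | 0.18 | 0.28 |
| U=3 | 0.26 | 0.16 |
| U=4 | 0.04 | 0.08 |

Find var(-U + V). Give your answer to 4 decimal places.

E[U] = 2.2,  E[V] = 2.52,  E[UV] = 5.48
var(U) = 6.16 − (2.2)² = 1.32;  var(V) = 6.6 − (2.52)² = 0.2496
Cov(U,V) = 5.48 − (2.2)(2.52) = -0.064
var(-U + V) = (-1)²·1.32 + (1)²·0.2496 + 2·(-1)·(1)·-0.064 = 1.6976

1.6976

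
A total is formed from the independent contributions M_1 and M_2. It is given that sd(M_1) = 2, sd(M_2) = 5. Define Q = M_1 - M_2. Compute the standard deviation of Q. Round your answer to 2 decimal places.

V(M_1) = 4, V(M_2) = 25
By independence, V(Q) = (1)²V(M_1) + (-1)²V(M_2)
= (1)²·4 + (-1)²·25 = 29
sd(Q) = √29 ≈ 5.39

5.39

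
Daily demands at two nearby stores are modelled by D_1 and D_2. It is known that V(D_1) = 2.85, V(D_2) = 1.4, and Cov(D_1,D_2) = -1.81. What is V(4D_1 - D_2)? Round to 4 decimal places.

61.4800

V(4D_1 - D_2) = (4)²·V(D_1) + (-1)²·V(D_2) + 2·(4)·(-1)·Cov(D_1,D_2)
= 16·2.85 + 1·1.4 + -8·-1.81 = 61.48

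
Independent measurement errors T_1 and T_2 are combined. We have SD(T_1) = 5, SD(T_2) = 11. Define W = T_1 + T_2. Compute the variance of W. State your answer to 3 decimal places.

146.000

Var(T_1) = 25, Var(T_2) = 121
By independence, Var(W) = (1)²Var(T_1) + (1)²Var(T_2)
= (1)²·25 + (1)²·121 = 146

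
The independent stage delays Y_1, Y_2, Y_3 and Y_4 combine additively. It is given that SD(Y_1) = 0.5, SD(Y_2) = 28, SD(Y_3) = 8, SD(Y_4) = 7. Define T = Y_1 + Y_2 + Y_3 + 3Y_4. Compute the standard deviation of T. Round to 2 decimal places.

V(Y_1) = 0.25, V(Y_2) = 784, V(Y_3) = 64, V(Y_4) = 49
By independence, V(T) = (1)²V(Y_1) + (1)²V(Y_2) + (1)²V(Y_3) + (3)²V(Y_4)
= (1)²·0.25 + (1)²·784 + (1)²·64 + (3)²·49 = 1289.25
SD(T) = √1289.25 ≈ 35.91

35.91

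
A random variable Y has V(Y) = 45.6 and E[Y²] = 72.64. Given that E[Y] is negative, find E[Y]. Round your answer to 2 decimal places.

(E[Y])² = E[Y²] − V(Y) = 72.64 − 45.6 = 27.04
E[Y] = −√27.04 = -5.2

-5.20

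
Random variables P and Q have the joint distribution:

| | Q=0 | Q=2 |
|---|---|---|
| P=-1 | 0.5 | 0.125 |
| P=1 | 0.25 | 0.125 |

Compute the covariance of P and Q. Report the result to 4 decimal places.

0.1250

E[P] = -0.25,  E[Q] = 0.5
E[PQ] = 0
Cov(P,Q) = E[PQ] − E[P]E[Q] = 0 − (-0.25)(0.5) = 0.125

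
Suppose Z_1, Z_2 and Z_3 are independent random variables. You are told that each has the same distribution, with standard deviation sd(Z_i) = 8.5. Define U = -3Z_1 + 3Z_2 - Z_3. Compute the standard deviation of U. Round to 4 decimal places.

var(Z_i) = (8.5)² = 72.25
By independence, var(U) = (-3)²var(Z_1) + (3)²var(Z_2) + (-1)²var(Z_3)
= (-3)²·72.25 + (3)²·72.25 + (-1)²·72.25 = 1372.75
sd(U) = √1372.75 ≈ 37.0506

37.0506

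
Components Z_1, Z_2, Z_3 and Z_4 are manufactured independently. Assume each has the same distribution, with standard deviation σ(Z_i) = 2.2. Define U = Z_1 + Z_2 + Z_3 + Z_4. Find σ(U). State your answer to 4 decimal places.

Var(Z_i) = (2.2)² = 4.84
By independence, Var(U) = (1)²Var(Z_1) + (1)²Var(Z_2) + (1)²Var(Z_3) + (1)²Var(Z_4)
= (1)²·4.84 + (1)²·4.84 + (1)²·4.84 + (1)²·4.84 = 19.36
σ(U) = √19.36 ≈ 4.4000

4.4000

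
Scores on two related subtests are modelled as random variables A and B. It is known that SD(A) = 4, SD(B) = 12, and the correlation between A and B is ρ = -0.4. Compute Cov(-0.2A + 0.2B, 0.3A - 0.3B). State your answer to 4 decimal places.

var(A) = (4)² = 16;  var(B) = (12)² = 144
Cov(A,B) = ρ·SD(A)·SD(B) = -0.4·4·12 = -19.2
Cov(-0.2A + 0.2B, 0.3A - 0.3B) = (-0.2)(0.3)var(A) + (0.2)(-0.3)var(B) + [(-0.2)(-0.3) + (0.2)(0.3)]Cov(A,B)
= -0.06·16 + -0.06·144 + 0.12·-19.2 = -11.904

-11.9040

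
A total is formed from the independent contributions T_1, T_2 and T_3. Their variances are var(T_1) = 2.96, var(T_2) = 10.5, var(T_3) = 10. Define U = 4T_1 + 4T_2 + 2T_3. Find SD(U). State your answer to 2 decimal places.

15.98

By independence, var(U) = (4)²var(T_1) + (4)²var(T_2) + (2)²var(T_3)
= (4)²·2.96 + (4)²·10.5 + (2)²·10 = 255.36
SD(U) = √255.36 ≈ 15.98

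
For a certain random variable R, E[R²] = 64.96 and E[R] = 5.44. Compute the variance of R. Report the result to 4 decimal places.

35.3664

V(R) = 64.96 − (5.44)² = 35.3664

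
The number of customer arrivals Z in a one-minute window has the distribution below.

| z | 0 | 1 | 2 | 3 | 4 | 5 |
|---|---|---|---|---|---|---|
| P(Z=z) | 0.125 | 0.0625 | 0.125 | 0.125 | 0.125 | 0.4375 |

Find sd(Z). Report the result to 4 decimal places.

1.7984

E[Z] = (0)(0.125) + (1)(0.0625) + (2)(0.125) + (3)(0.125) + (4)(0.125) + (5)(0.4375) = 3.375
E[Z²] = (0)²(0.125) + (1)²(0.0625) + (2)²(0.125) + (3)²(0.125) + (4)²(0.125) + (5)²(0.4375) = 14.625
Var(Z) = E[Z²] − (E[Z])² = 14.625 − (3.375)² = 3.234375
sd(Z) = √3.234375 ≈ 1.7984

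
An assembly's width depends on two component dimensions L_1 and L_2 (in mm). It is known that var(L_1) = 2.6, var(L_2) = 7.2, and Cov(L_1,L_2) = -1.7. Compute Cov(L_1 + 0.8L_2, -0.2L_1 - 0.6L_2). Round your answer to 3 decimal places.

Cov(L_1 + 0.8L_2, -0.2L_1 - 0.6L_2) = (1)(-0.2)var(L_1) + (0.8)(-0.6)var(L_2) + [(1)(-0.6) + (0.8)(-0.2)]Cov(L_1,L_2)
= -0.2·2.6 + -0.48·7.2 + -0.76·-1.7 = -2.684

-2.684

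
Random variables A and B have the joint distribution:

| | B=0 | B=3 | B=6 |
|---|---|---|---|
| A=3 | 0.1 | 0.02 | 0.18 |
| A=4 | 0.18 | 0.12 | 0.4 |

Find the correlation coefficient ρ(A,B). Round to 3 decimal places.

E[A] = 3.7,  E[B] = 3.9
E[AB] = 14.46
Cov(A,B) = E[AB] − E[A]E[B] = 14.46 − (3.7)(3.9) = 0.03
Var(A) = 0.21,  Var(B) = 6.93
ρ = 0.03 / √(0.21·6.93) ≈ 0.025

0.025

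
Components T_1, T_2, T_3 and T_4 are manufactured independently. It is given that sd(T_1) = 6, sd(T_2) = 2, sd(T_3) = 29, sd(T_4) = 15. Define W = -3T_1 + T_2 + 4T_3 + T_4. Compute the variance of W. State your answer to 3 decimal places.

14009.000

V(T_1) = 36, V(T_2) = 4, V(T_3) = 841, V(T_4) = 225
By independence, V(W) = (-3)²V(T_1) + (1)²V(T_2) + (4)²V(T_3) + (1)²V(T_4)
= (-3)²·36 + (1)²·4 + (4)²·841 + (1)²·225 = 14009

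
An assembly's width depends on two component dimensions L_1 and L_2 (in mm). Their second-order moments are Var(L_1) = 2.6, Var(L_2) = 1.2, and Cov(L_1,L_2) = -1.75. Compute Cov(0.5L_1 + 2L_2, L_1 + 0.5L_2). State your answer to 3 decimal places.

-1.438

Cov(0.5L_1 + 2L_2, L_1 + 0.5L_2) = (0.5)(1)Var(L_1) + (2)(0.5)Var(L_2) + [(0.5)(0.5) + (2)(1)]Cov(L_1,L_2)
= 0.5·2.6 + 1·1.2 + 2.25·-1.75 = -1.4375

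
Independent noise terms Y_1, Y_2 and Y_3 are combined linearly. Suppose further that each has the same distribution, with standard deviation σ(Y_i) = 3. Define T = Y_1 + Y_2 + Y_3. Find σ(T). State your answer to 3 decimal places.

V(Y_i) = (3)² = 9
By independence, V(T) = (1)²V(Y_1) + (1)²V(Y_2) + (1)²V(Y_3)
= (1)²·9 + (1)²·9 + (1)²·9 = 27
σ(T) = √27 ≈ 5.196

5.196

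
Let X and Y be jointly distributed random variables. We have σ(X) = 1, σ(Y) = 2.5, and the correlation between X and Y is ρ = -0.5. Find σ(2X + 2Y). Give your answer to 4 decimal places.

V(X) = (1)² = 1;  V(Y) = (2.5)² = 6.25
Cov(X,Y) = ρ·σ(X)·σ(Y) = -0.5·1·2.5 = -1.25
V(2X + 2Y) = (2)²·V(X) + (2)²·V(Y) + 2·(2)·(2)·Cov(X,Y)
= 4·1 + 4·6.25 + 8·-1.25 = 19
σ(2X + 2Y) = √19 ≈ 4.3589

4.3589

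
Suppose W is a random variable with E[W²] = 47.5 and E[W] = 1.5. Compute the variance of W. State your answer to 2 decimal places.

var(W) = 47.5 − (1.5)² = 45.25

45.25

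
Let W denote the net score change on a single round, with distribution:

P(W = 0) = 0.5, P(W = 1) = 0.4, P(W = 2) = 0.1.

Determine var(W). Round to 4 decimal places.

0.4400

E[W] = (0)(0.5) + (1)(0.4) + (2)(0.1) = 0.6
E[W²] = (0)²(0.5) + (1)²(0.4) + (2)²(0.1) = 0.8
var(W) = E[W²] − (E[W])² = 0.8 − (0.6)² = 0.44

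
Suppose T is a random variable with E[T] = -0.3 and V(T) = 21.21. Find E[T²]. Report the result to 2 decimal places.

E[T²] = V(T) + (E[T])² = 21.21 + (-0.3)² = 21.3

21.30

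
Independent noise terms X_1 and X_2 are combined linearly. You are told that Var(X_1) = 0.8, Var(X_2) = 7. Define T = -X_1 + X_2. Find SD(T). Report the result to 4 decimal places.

2.7928

By independence, Var(T) = (-1)²Var(X_1) + (1)²Var(X_2)
= (-1)²·0.8 + (1)²·7 = 7.8
SD(T) = √7.8 ≈ 2.7928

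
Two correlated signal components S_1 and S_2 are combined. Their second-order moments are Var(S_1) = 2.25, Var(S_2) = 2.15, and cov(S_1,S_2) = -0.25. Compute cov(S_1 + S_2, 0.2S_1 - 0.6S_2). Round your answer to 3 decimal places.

-0.740

cov(S_1 + S_2, 0.2S_1 - 0.6S_2) = (1)(0.2)Var(S_1) + (1)(-0.6)Var(S_2) + [(1)(-0.6) + (1)(0.2)]cov(S_1,S_2)
= 0.2·2.25 + -0.6·2.15 + -0.4·-0.25 = -0.74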